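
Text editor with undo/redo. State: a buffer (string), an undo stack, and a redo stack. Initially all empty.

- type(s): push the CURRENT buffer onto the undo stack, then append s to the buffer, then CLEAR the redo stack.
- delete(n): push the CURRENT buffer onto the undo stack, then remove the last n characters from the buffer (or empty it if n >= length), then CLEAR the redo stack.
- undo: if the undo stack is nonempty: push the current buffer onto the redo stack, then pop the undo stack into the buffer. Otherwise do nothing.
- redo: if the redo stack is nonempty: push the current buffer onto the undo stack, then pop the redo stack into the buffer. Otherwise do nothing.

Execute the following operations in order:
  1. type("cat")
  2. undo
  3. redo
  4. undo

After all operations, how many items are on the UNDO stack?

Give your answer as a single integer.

After op 1 (type): buf='cat' undo_depth=1 redo_depth=0
After op 2 (undo): buf='(empty)' undo_depth=0 redo_depth=1
After op 3 (redo): buf='cat' undo_depth=1 redo_depth=0
After op 4 (undo): buf='(empty)' undo_depth=0 redo_depth=1

Answer: 0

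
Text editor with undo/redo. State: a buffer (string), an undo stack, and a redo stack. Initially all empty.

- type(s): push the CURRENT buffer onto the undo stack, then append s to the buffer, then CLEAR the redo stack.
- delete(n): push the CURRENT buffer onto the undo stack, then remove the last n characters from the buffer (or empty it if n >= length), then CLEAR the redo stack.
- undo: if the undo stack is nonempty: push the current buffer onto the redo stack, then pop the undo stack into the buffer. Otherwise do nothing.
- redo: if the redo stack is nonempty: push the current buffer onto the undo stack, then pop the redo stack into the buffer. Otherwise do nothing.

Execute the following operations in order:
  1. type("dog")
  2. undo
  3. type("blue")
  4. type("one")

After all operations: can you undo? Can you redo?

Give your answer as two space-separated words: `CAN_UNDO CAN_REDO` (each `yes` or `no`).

After op 1 (type): buf='dog' undo_depth=1 redo_depth=0
After op 2 (undo): buf='(empty)' undo_depth=0 redo_depth=1
After op 3 (type): buf='blue' undo_depth=1 redo_depth=0
After op 4 (type): buf='blueone' undo_depth=2 redo_depth=0

Answer: yes no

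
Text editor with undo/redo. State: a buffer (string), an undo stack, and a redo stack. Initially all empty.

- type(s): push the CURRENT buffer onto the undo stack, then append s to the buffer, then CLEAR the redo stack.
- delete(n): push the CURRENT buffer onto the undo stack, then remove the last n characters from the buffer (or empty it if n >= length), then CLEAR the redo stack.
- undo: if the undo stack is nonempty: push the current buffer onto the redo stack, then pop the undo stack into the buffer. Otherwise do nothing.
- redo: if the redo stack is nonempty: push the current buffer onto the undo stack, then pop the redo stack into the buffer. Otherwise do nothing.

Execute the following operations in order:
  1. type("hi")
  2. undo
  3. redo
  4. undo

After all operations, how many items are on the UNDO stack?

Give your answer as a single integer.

After op 1 (type): buf='hi' undo_depth=1 redo_depth=0
After op 2 (undo): buf='(empty)' undo_depth=0 redo_depth=1
After op 3 (redo): buf='hi' undo_depth=1 redo_depth=0
After op 4 (undo): buf='(empty)' undo_depth=0 redo_depth=1

Answer: 0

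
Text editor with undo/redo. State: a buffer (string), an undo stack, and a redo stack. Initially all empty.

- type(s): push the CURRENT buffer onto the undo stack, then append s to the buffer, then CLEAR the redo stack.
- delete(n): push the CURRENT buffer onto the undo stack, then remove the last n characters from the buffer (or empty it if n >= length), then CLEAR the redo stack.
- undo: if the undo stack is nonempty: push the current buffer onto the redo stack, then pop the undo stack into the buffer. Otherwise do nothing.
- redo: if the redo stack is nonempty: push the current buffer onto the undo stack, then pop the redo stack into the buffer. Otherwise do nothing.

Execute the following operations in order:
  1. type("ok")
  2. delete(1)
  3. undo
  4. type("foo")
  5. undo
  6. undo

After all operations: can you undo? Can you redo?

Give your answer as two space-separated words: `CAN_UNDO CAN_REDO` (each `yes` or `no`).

Answer: no yes

Derivation:
After op 1 (type): buf='ok' undo_depth=1 redo_depth=0
After op 2 (delete): buf='o' undo_depth=2 redo_depth=0
After op 3 (undo): buf='ok' undo_depth=1 redo_depth=1
After op 4 (type): buf='okfoo' undo_depth=2 redo_depth=0
After op 5 (undo): buf='ok' undo_depth=1 redo_depth=1
After op 6 (undo): buf='(empty)' undo_depth=0 redo_depth=2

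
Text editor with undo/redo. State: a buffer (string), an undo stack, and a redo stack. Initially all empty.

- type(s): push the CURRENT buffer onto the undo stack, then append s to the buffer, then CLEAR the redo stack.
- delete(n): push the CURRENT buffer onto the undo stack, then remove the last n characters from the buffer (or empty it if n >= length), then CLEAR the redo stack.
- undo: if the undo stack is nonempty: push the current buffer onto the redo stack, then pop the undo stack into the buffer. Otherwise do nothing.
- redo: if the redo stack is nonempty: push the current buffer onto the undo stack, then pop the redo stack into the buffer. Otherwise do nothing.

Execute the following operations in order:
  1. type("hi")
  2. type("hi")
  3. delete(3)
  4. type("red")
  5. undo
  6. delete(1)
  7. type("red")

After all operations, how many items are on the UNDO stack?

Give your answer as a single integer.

Answer: 5

Derivation:
After op 1 (type): buf='hi' undo_depth=1 redo_depth=0
After op 2 (type): buf='hihi' undo_depth=2 redo_depth=0
After op 3 (delete): buf='h' undo_depth=3 redo_depth=0
After op 4 (type): buf='hred' undo_depth=4 redo_depth=0
After op 5 (undo): buf='h' undo_depth=3 redo_depth=1
After op 6 (delete): buf='(empty)' undo_depth=4 redo_depth=0
After op 7 (type): buf='red' undo_depth=5 redo_depth=0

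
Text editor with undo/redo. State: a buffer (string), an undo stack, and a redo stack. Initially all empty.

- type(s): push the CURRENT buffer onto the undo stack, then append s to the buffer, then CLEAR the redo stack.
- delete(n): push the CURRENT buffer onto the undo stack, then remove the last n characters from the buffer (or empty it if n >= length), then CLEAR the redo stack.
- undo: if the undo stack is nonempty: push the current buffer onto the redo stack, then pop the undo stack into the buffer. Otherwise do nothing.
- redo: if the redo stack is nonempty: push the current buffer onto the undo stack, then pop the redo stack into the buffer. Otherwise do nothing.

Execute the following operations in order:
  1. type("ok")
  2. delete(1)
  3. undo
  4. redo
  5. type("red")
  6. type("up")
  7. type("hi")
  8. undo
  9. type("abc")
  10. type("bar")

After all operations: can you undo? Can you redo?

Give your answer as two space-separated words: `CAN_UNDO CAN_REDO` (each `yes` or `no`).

After op 1 (type): buf='ok' undo_depth=1 redo_depth=0
After op 2 (delete): buf='o' undo_depth=2 redo_depth=0
After op 3 (undo): buf='ok' undo_depth=1 redo_depth=1
After op 4 (redo): buf='o' undo_depth=2 redo_depth=0
After op 5 (type): buf='ored' undo_depth=3 redo_depth=0
After op 6 (type): buf='oredup' undo_depth=4 redo_depth=0
After op 7 (type): buf='oreduphi' undo_depth=5 redo_depth=0
After op 8 (undo): buf='oredup' undo_depth=4 redo_depth=1
After op 9 (type): buf='oredupabc' undo_depth=5 redo_depth=0
After op 10 (type): buf='oredupabcbar' undo_depth=6 redo_depth=0

Answer: yes no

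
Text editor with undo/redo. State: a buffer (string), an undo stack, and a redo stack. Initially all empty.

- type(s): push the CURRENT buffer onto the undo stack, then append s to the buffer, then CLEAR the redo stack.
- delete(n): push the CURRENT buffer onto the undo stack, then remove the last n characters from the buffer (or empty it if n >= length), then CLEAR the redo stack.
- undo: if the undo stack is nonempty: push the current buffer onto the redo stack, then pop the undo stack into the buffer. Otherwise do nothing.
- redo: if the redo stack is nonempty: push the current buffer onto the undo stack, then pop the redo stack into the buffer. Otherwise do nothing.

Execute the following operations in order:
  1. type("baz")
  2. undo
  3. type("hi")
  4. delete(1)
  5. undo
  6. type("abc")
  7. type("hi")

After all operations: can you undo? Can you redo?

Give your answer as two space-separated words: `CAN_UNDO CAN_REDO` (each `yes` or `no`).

After op 1 (type): buf='baz' undo_depth=1 redo_depth=0
After op 2 (undo): buf='(empty)' undo_depth=0 redo_depth=1
After op 3 (type): buf='hi' undo_depth=1 redo_depth=0
After op 4 (delete): buf='h' undo_depth=2 redo_depth=0
After op 5 (undo): buf='hi' undo_depth=1 redo_depth=1
After op 6 (type): buf='hiabc' undo_depth=2 redo_depth=0
After op 7 (type): buf='hiabchi' undo_depth=3 redo_depth=0

Answer: yes no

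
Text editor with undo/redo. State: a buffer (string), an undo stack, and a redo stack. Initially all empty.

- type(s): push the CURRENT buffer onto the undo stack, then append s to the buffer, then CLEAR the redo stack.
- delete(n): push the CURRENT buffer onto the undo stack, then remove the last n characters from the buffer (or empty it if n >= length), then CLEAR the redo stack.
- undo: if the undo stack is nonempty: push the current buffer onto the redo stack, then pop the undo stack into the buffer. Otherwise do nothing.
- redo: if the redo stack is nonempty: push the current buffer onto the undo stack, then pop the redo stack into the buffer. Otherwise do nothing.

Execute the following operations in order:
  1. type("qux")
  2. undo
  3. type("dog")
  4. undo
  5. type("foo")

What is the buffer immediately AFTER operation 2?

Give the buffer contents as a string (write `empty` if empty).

Answer: empty

Derivation:
After op 1 (type): buf='qux' undo_depth=1 redo_depth=0
After op 2 (undo): buf='(empty)' undo_depth=0 redo_depth=1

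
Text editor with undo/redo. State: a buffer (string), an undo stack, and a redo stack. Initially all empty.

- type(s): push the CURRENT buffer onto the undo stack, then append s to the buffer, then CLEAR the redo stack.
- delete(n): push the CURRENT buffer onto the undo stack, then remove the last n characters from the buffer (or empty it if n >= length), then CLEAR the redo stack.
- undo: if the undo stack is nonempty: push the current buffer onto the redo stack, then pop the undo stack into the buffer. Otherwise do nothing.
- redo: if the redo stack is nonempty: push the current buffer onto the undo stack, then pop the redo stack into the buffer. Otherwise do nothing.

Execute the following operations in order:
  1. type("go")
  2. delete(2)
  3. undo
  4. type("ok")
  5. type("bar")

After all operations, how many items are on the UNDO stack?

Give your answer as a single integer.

Answer: 3

Derivation:
After op 1 (type): buf='go' undo_depth=1 redo_depth=0
After op 2 (delete): buf='(empty)' undo_depth=2 redo_depth=0
After op 3 (undo): buf='go' undo_depth=1 redo_depth=1
After op 4 (type): buf='gook' undo_depth=2 redo_depth=0
After op 5 (type): buf='gookbar' undo_depth=3 redo_depth=0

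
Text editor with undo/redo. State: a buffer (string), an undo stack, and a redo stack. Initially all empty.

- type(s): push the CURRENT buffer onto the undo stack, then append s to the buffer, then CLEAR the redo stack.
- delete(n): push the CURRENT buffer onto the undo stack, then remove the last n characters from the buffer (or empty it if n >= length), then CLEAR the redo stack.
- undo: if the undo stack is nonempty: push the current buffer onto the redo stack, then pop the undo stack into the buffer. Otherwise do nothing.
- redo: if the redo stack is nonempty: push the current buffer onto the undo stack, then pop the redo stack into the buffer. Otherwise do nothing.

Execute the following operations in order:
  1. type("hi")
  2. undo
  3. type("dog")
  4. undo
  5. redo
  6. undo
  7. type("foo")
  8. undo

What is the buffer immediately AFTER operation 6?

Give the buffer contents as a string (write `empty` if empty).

Answer: empty

Derivation:
After op 1 (type): buf='hi' undo_depth=1 redo_depth=0
After op 2 (undo): buf='(empty)' undo_depth=0 redo_depth=1
After op 3 (type): buf='dog' undo_depth=1 redo_depth=0
After op 4 (undo): buf='(empty)' undo_depth=0 redo_depth=1
After op 5 (redo): buf='dog' undo_depth=1 redo_depth=0
After op 6 (undo): buf='(empty)' undo_depth=0 redo_depth=1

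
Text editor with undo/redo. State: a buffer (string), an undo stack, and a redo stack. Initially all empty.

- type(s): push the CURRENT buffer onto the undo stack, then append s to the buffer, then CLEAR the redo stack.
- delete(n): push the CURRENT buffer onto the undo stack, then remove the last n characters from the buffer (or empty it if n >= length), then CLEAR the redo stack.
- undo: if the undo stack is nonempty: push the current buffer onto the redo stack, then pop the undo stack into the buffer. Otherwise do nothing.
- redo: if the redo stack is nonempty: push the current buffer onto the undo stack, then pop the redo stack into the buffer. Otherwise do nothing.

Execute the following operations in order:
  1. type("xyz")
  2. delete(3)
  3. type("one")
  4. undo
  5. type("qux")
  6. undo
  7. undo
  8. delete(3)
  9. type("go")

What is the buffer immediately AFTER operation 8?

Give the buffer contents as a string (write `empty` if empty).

After op 1 (type): buf='xyz' undo_depth=1 redo_depth=0
After op 2 (delete): buf='(empty)' undo_depth=2 redo_depth=0
After op 3 (type): buf='one' undo_depth=3 redo_depth=0
After op 4 (undo): buf='(empty)' undo_depth=2 redo_depth=1
After op 5 (type): buf='qux' undo_depth=3 redo_depth=0
After op 6 (undo): buf='(empty)' undo_depth=2 redo_depth=1
After op 7 (undo): buf='xyz' undo_depth=1 redo_depth=2
After op 8 (delete): buf='(empty)' undo_depth=2 redo_depth=0

Answer: empty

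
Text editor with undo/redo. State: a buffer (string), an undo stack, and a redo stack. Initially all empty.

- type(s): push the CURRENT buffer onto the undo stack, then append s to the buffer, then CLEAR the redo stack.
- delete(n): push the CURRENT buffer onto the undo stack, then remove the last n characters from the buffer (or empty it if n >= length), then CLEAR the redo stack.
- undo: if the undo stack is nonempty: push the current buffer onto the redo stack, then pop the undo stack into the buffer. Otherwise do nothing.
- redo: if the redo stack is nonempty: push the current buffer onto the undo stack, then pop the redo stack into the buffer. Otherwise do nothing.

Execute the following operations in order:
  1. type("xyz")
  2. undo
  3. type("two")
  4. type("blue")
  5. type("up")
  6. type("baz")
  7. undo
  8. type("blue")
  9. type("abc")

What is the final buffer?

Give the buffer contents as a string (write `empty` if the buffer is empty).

After op 1 (type): buf='xyz' undo_depth=1 redo_depth=0
After op 2 (undo): buf='(empty)' undo_depth=0 redo_depth=1
After op 3 (type): buf='two' undo_depth=1 redo_depth=0
After op 4 (type): buf='twoblue' undo_depth=2 redo_depth=0
After op 5 (type): buf='twoblueup' undo_depth=3 redo_depth=0
After op 6 (type): buf='twoblueupbaz' undo_depth=4 redo_depth=0
After op 7 (undo): buf='twoblueup' undo_depth=3 redo_depth=1
After op 8 (type): buf='twoblueupblue' undo_depth=4 redo_depth=0
After op 9 (type): buf='twoblueupblueabc' undo_depth=5 redo_depth=0

Answer: twoblueupblueabc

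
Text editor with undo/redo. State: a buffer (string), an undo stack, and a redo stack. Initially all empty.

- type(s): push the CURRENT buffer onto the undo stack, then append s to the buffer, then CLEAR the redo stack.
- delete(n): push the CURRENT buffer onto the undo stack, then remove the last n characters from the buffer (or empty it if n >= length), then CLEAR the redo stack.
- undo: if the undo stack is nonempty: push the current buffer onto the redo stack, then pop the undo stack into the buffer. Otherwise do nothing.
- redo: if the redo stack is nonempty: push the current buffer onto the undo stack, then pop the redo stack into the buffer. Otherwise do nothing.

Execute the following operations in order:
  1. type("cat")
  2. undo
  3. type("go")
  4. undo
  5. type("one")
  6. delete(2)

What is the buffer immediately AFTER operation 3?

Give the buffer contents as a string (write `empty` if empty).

Answer: go

Derivation:
After op 1 (type): buf='cat' undo_depth=1 redo_depth=0
After op 2 (undo): buf='(empty)' undo_depth=0 redo_depth=1
After op 3 (type): buf='go' undo_depth=1 redo_depth=0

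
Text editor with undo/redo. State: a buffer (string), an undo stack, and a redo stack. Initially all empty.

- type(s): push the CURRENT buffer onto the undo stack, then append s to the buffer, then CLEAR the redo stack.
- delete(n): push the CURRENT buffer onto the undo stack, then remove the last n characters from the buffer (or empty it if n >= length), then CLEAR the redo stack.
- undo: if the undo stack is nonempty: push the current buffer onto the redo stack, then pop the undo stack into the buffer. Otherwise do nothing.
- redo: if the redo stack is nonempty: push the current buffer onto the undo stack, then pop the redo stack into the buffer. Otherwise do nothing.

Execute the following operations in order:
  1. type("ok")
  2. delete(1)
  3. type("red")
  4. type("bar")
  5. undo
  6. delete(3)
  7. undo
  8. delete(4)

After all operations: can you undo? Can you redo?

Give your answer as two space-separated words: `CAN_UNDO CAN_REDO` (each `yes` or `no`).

After op 1 (type): buf='ok' undo_depth=1 redo_depth=0
After op 2 (delete): buf='o' undo_depth=2 redo_depth=0
After op 3 (type): buf='ored' undo_depth=3 redo_depth=0
After op 4 (type): buf='oredbar' undo_depth=4 redo_depth=0
After op 5 (undo): buf='ored' undo_depth=3 redo_depth=1
After op 6 (delete): buf='o' undo_depth=4 redo_depth=0
After op 7 (undo): buf='ored' undo_depth=3 redo_depth=1
After op 8 (delete): buf='(empty)' undo_depth=4 redo_depth=0

Answer: yes no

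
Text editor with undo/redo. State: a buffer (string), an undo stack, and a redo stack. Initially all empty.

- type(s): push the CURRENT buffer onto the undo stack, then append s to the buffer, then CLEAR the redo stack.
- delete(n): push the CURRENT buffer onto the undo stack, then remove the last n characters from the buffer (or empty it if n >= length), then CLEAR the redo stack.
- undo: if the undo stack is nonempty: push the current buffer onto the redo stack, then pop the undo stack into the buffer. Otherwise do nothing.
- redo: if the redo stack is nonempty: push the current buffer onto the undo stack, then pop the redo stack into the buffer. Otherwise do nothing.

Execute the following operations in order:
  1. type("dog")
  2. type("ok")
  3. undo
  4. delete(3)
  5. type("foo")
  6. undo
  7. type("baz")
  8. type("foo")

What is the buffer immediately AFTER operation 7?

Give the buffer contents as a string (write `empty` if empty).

Answer: baz

Derivation:
After op 1 (type): buf='dog' undo_depth=1 redo_depth=0
After op 2 (type): buf='dogok' undo_depth=2 redo_depth=0
After op 3 (undo): buf='dog' undo_depth=1 redo_depth=1
After op 4 (delete): buf='(empty)' undo_depth=2 redo_depth=0
After op 5 (type): buf='foo' undo_depth=3 redo_depth=0
After op 6 (undo): buf='(empty)' undo_depth=2 redo_depth=1
After op 7 (type): buf='baz' undo_depth=3 redo_depth=0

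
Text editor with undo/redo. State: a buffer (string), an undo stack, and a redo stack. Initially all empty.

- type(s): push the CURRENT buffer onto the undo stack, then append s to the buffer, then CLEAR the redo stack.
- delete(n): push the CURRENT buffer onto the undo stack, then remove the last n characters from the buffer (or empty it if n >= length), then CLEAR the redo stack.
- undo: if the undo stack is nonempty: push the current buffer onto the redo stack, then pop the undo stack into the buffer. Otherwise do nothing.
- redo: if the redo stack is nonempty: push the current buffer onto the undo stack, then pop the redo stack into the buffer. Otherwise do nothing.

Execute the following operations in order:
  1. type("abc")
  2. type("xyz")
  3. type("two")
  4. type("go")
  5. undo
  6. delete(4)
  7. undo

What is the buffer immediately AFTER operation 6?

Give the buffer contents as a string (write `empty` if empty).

Answer: abcxy

Derivation:
After op 1 (type): buf='abc' undo_depth=1 redo_depth=0
After op 2 (type): buf='abcxyz' undo_depth=2 redo_depth=0
After op 3 (type): buf='abcxyztwo' undo_depth=3 redo_depth=0
After op 4 (type): buf='abcxyztwogo' undo_depth=4 redo_depth=0
After op 5 (undo): buf='abcxyztwo' undo_depth=3 redo_depth=1
After op 6 (delete): buf='abcxy' undo_depth=4 redo_depth=0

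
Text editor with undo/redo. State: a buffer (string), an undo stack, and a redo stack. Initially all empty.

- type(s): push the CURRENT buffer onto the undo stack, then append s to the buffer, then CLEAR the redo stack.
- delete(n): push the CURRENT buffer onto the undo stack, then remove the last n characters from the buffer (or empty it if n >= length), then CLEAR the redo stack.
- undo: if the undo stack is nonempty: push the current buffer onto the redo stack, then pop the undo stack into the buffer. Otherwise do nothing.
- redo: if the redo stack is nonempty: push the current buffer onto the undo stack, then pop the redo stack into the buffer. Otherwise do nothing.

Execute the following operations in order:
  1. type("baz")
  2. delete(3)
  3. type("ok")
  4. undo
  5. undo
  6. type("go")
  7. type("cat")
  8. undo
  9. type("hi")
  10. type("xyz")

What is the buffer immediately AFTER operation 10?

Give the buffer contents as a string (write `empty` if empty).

Answer: bazgohixyz

Derivation:
After op 1 (type): buf='baz' undo_depth=1 redo_depth=0
After op 2 (delete): buf='(empty)' undo_depth=2 redo_depth=0
After op 3 (type): buf='ok' undo_depth=3 redo_depth=0
After op 4 (undo): buf='(empty)' undo_depth=2 redo_depth=1
After op 5 (undo): buf='baz' undo_depth=1 redo_depth=2
After op 6 (type): buf='bazgo' undo_depth=2 redo_depth=0
After op 7 (type): buf='bazgocat' undo_depth=3 redo_depth=0
After op 8 (undo): buf='bazgo' undo_depth=2 redo_depth=1
After op 9 (type): buf='bazgohi' undo_depth=3 redo_depth=0
After op 10 (type): buf='bazgohixyz' undo_depth=4 redo_depth=0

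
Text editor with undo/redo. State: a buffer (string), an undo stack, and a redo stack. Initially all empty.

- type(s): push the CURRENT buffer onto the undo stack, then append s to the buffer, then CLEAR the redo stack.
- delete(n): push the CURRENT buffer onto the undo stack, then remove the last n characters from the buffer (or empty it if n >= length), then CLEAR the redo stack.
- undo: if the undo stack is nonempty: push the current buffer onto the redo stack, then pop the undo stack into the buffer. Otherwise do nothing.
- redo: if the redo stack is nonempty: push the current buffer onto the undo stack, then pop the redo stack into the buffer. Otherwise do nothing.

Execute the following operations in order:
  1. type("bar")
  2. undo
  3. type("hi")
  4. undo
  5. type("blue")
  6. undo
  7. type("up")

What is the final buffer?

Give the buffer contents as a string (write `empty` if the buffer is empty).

After op 1 (type): buf='bar' undo_depth=1 redo_depth=0
After op 2 (undo): buf='(empty)' undo_depth=0 redo_depth=1
After op 3 (type): buf='hi' undo_depth=1 redo_depth=0
After op 4 (undo): buf='(empty)' undo_depth=0 redo_depth=1
After op 5 (type): buf='blue' undo_depth=1 redo_depth=0
After op 6 (undo): buf='(empty)' undo_depth=0 redo_depth=1
After op 7 (type): buf='up' undo_depth=1 redo_depth=0

Answer: up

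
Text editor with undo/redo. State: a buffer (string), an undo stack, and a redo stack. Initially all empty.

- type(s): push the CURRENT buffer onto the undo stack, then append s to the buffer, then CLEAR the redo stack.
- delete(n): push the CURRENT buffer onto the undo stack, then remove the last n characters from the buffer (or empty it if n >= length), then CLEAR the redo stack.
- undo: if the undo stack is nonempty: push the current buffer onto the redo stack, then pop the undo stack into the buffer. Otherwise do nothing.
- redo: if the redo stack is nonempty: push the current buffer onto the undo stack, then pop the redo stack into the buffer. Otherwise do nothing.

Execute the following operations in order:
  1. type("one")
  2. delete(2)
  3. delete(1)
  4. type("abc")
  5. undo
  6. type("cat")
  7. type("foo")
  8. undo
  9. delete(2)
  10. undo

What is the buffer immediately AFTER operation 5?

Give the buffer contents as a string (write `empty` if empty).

Answer: empty

Derivation:
After op 1 (type): buf='one' undo_depth=1 redo_depth=0
After op 2 (delete): buf='o' undo_depth=2 redo_depth=0
After op 3 (delete): buf='(empty)' undo_depth=3 redo_depth=0
After op 4 (type): buf='abc' undo_depth=4 redo_depth=0
After op 5 (undo): buf='(empty)' undo_depth=3 redo_depth=1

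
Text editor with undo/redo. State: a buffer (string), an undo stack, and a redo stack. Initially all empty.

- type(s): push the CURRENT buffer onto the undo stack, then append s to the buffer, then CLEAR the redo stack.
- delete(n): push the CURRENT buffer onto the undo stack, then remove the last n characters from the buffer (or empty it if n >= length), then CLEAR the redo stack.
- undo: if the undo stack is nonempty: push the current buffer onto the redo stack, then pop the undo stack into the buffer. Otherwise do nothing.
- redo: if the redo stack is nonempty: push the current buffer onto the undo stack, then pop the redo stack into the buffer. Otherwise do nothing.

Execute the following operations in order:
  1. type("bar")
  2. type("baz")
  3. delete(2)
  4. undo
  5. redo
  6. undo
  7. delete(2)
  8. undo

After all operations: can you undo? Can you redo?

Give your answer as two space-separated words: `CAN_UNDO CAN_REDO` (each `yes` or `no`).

After op 1 (type): buf='bar' undo_depth=1 redo_depth=0
After op 2 (type): buf='barbaz' undo_depth=2 redo_depth=0
After op 3 (delete): buf='barb' undo_depth=3 redo_depth=0
After op 4 (undo): buf='barbaz' undo_depth=2 redo_depth=1
After op 5 (redo): buf='barb' undo_depth=3 redo_depth=0
After op 6 (undo): buf='barbaz' undo_depth=2 redo_depth=1
After op 7 (delete): buf='barb' undo_depth=3 redo_depth=0
After op 8 (undo): buf='barbaz' undo_depth=2 redo_depth=1

Answer: yes yes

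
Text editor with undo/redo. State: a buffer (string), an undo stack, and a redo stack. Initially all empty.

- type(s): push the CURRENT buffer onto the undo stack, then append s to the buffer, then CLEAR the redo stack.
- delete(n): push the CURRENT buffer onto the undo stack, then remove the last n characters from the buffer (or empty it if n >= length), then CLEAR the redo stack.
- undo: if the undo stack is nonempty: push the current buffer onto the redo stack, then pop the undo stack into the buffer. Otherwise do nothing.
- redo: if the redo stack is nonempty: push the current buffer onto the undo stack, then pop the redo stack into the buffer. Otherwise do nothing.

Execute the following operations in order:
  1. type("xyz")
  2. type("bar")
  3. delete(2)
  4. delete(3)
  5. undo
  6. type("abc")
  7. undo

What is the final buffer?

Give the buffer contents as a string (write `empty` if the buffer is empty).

Answer: xyzb

Derivation:
After op 1 (type): buf='xyz' undo_depth=1 redo_depth=0
After op 2 (type): buf='xyzbar' undo_depth=2 redo_depth=0
After op 3 (delete): buf='xyzb' undo_depth=3 redo_depth=0
After op 4 (delete): buf='x' undo_depth=4 redo_depth=0
After op 5 (undo): buf='xyzb' undo_depth=3 redo_depth=1
After op 6 (type): buf='xyzbabc' undo_depth=4 redo_depth=0
After op 7 (undo): buf='xyzb' undo_depth=3 redo_depth=1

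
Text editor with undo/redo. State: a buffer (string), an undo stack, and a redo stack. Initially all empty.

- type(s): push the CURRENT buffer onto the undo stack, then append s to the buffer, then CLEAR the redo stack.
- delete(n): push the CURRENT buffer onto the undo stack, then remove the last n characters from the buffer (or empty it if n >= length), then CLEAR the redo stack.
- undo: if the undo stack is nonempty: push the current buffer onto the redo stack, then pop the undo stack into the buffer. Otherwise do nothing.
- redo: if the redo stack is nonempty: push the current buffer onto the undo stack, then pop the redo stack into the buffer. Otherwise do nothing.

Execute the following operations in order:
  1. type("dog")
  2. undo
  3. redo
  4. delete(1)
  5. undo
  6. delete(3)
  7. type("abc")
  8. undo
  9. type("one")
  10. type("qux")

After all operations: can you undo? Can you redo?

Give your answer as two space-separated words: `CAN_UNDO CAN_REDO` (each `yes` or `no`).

After op 1 (type): buf='dog' undo_depth=1 redo_depth=0
After op 2 (undo): buf='(empty)' undo_depth=0 redo_depth=1
After op 3 (redo): buf='dog' undo_depth=1 redo_depth=0
After op 4 (delete): buf='do' undo_depth=2 redo_depth=0
After op 5 (undo): buf='dog' undo_depth=1 redo_depth=1
After op 6 (delete): buf='(empty)' undo_depth=2 redo_depth=0
After op 7 (type): buf='abc' undo_depth=3 redo_depth=0
After op 8 (undo): buf='(empty)' undo_depth=2 redo_depth=1
After op 9 (type): buf='one' undo_depth=3 redo_depth=0
After op 10 (type): buf='onequx' undo_depth=4 redo_depth=0

Answer: yes no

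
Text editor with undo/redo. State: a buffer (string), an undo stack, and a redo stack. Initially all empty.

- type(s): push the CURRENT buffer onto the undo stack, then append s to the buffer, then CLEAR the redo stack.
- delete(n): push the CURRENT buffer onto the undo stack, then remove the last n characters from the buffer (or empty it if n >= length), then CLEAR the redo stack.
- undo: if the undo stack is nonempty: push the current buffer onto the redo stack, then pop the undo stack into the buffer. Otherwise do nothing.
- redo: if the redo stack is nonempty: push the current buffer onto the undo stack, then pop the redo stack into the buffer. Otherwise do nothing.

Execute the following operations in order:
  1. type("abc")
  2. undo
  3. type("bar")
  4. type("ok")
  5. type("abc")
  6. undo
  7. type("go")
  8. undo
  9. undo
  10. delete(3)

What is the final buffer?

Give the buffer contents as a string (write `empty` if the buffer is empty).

Answer: empty

Derivation:
After op 1 (type): buf='abc' undo_depth=1 redo_depth=0
After op 2 (undo): buf='(empty)' undo_depth=0 redo_depth=1
After op 3 (type): buf='bar' undo_depth=1 redo_depth=0
After op 4 (type): buf='barok' undo_depth=2 redo_depth=0
After op 5 (type): buf='barokabc' undo_depth=3 redo_depth=0
After op 6 (undo): buf='barok' undo_depth=2 redo_depth=1
After op 7 (type): buf='barokgo' undo_depth=3 redo_depth=0
After op 8 (undo): buf='barok' undo_depth=2 redo_depth=1
After op 9 (undo): buf='bar' undo_depth=1 redo_depth=2
After op 10 (delete): buf='(empty)' undo_depth=2 redo_depth=0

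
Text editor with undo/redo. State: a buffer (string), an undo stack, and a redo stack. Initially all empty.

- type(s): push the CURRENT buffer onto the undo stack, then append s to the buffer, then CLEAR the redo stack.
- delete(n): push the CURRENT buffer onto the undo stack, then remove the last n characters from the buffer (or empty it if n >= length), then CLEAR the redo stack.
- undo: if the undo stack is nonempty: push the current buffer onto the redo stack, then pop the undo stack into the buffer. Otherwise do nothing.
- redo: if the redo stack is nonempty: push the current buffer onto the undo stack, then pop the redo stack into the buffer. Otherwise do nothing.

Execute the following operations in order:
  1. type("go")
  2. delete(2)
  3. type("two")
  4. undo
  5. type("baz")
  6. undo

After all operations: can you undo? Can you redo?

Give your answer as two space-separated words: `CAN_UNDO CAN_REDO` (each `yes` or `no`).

Answer: yes yes

Derivation:
After op 1 (type): buf='go' undo_depth=1 redo_depth=0
After op 2 (delete): buf='(empty)' undo_depth=2 redo_depth=0
After op 3 (type): buf='two' undo_depth=3 redo_depth=0
After op 4 (undo): buf='(empty)' undo_depth=2 redo_depth=1
After op 5 (type): buf='baz' undo_depth=3 redo_depth=0
After op 6 (undo): buf='(empty)' undo_depth=2 redo_depth=1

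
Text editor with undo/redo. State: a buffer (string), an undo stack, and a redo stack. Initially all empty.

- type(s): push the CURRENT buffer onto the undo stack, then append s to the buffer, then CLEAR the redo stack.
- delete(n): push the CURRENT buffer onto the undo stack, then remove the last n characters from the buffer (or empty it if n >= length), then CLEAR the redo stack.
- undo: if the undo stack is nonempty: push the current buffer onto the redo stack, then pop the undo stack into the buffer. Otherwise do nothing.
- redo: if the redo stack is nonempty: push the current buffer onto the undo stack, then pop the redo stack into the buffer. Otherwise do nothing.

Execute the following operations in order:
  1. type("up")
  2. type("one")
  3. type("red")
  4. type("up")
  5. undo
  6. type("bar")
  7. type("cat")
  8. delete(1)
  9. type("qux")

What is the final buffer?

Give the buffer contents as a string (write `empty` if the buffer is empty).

Answer: uponeredbarcaqux

Derivation:
After op 1 (type): buf='up' undo_depth=1 redo_depth=0
After op 2 (type): buf='upone' undo_depth=2 redo_depth=0
After op 3 (type): buf='uponered' undo_depth=3 redo_depth=0
After op 4 (type): buf='uponeredup' undo_depth=4 redo_depth=0
After op 5 (undo): buf='uponered' undo_depth=3 redo_depth=1
After op 6 (type): buf='uponeredbar' undo_depth=4 redo_depth=0
After op 7 (type): buf='uponeredbarcat' undo_depth=5 redo_depth=0
After op 8 (delete): buf='uponeredbarca' undo_depth=6 redo_depth=0
After op 9 (type): buf='uponeredbarcaqux' undo_depth=7 redo_depth=0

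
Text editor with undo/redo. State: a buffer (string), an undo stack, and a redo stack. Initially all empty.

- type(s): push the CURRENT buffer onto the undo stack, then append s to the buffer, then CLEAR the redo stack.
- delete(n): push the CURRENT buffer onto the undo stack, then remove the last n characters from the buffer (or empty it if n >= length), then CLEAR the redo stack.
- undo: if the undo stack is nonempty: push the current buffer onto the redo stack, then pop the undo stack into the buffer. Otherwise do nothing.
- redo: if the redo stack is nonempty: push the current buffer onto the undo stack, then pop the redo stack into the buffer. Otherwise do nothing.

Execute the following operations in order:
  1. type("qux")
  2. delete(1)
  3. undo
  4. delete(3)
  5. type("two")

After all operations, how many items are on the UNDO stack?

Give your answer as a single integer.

Answer: 3

Derivation:
After op 1 (type): buf='qux' undo_depth=1 redo_depth=0
After op 2 (delete): buf='qu' undo_depth=2 redo_depth=0
After op 3 (undo): buf='qux' undo_depth=1 redo_depth=1
After op 4 (delete): buf='(empty)' undo_depth=2 redo_depth=0
After op 5 (type): buf='two' undo_depth=3 redo_depth=0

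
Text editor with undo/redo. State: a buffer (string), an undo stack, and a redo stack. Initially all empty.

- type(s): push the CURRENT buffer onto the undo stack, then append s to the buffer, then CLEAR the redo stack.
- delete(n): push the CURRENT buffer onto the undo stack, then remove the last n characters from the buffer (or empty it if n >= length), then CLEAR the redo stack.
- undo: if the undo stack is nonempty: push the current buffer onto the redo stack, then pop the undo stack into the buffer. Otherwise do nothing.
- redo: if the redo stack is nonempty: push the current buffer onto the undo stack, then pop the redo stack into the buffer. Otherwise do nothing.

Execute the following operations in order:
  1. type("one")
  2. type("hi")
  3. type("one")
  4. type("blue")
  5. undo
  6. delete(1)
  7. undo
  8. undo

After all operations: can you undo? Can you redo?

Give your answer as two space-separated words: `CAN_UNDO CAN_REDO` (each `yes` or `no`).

After op 1 (type): buf='one' undo_depth=1 redo_depth=0
After op 2 (type): buf='onehi' undo_depth=2 redo_depth=0
After op 3 (type): buf='onehione' undo_depth=3 redo_depth=0
After op 4 (type): buf='onehioneblue' undo_depth=4 redo_depth=0
After op 5 (undo): buf='onehione' undo_depth=3 redo_depth=1
After op 6 (delete): buf='onehion' undo_depth=4 redo_depth=0
After op 7 (undo): buf='onehione' undo_depth=3 redo_depth=1
After op 8 (undo): buf='onehi' undo_depth=2 redo_depth=2

Answer: yes yes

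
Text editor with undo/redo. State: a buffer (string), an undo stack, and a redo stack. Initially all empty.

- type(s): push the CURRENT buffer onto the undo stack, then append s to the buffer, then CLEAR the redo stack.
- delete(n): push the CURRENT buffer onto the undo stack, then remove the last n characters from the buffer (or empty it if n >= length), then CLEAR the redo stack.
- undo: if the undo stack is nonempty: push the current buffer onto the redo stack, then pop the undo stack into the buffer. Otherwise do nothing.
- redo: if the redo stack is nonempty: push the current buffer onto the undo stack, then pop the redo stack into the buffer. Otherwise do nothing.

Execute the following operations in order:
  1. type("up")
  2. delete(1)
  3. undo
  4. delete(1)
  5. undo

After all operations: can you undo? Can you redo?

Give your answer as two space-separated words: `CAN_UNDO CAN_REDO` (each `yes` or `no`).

Answer: yes yes

Derivation:
After op 1 (type): buf='up' undo_depth=1 redo_depth=0
After op 2 (delete): buf='u' undo_depth=2 redo_depth=0
After op 3 (undo): buf='up' undo_depth=1 redo_depth=1
After op 4 (delete): buf='u' undo_depth=2 redo_depth=0
After op 5 (undo): buf='up' undo_depth=1 redo_depth=1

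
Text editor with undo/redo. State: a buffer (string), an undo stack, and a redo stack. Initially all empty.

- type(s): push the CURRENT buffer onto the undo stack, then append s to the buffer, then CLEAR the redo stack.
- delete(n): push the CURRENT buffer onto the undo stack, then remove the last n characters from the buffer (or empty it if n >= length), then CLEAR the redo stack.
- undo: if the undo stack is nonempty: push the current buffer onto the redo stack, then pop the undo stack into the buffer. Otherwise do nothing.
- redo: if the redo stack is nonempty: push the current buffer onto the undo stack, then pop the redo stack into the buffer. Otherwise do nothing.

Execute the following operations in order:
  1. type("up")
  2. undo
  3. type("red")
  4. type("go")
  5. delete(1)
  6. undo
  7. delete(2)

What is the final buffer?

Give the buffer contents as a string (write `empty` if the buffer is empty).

After op 1 (type): buf='up' undo_depth=1 redo_depth=0
After op 2 (undo): buf='(empty)' undo_depth=0 redo_depth=1
After op 3 (type): buf='red' undo_depth=1 redo_depth=0
After op 4 (type): buf='redgo' undo_depth=2 redo_depth=0
After op 5 (delete): buf='redg' undo_depth=3 redo_depth=0
After op 6 (undo): buf='redgo' undo_depth=2 redo_depth=1
After op 7 (delete): buf='red' undo_depth=3 redo_depth=0

Answer: red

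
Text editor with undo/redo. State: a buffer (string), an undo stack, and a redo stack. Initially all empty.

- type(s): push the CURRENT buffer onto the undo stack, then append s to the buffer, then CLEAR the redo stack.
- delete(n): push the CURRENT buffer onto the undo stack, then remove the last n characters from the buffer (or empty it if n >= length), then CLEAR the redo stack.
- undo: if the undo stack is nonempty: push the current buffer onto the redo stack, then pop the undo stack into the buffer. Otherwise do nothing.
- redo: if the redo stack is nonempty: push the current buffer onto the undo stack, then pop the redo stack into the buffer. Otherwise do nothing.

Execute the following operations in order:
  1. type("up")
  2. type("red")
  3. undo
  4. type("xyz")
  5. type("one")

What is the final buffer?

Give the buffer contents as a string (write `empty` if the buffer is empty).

After op 1 (type): buf='up' undo_depth=1 redo_depth=0
After op 2 (type): buf='upred' undo_depth=2 redo_depth=0
After op 3 (undo): buf='up' undo_depth=1 redo_depth=1
After op 4 (type): buf='upxyz' undo_depth=2 redo_depth=0
After op 5 (type): buf='upxyzone' undo_depth=3 redo_depth=0

Answer: upxyzone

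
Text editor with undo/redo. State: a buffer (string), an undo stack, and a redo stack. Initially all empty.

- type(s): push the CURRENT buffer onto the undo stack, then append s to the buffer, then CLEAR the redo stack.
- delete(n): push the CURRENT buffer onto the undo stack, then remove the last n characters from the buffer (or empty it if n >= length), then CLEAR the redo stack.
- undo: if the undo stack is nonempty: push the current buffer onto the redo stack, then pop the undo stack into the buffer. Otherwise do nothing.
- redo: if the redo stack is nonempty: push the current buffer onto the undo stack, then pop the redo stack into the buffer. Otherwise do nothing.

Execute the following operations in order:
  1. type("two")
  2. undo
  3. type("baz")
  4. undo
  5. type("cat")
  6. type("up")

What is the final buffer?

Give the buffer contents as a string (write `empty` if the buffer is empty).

Answer: catup

Derivation:
After op 1 (type): buf='two' undo_depth=1 redo_depth=0
After op 2 (undo): buf='(empty)' undo_depth=0 redo_depth=1
After op 3 (type): buf='baz' undo_depth=1 redo_depth=0
After op 4 (undo): buf='(empty)' undo_depth=0 redo_depth=1
After op 5 (type): buf='cat' undo_depth=1 redo_depth=0
After op 6 (type): buf='catup' undo_depth=2 redo_depth=0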